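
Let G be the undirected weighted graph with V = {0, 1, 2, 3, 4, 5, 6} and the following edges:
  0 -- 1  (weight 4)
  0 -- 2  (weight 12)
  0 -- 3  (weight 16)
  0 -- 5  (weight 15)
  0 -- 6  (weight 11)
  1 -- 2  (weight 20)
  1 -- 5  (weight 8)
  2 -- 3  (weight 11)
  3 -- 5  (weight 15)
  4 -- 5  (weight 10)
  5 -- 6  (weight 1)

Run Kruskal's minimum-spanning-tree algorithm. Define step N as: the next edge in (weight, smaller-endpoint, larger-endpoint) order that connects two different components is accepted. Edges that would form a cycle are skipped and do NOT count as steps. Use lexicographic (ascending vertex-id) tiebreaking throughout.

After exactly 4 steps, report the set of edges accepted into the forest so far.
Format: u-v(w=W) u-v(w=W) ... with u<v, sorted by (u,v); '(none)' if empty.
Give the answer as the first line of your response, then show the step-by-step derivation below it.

0-1(w=4) 1-5(w=8) 4-5(w=10) 5-6(w=1)

step 1: add edge 5-6 (w=1); MST = {5-6(w=1)}
step 2: add edge 0-1 (w=4); MST = {0-1(w=4) 5-6(w=1)}
step 3: add edge 1-5 (w=8); MST = {0-1(w=4) 1-5(w=8) 5-6(w=1)}
step 4: add edge 4-5 (w=10); MST = {0-1(w=4) 1-5(w=8) 4-5(w=10) 5-6(w=1)}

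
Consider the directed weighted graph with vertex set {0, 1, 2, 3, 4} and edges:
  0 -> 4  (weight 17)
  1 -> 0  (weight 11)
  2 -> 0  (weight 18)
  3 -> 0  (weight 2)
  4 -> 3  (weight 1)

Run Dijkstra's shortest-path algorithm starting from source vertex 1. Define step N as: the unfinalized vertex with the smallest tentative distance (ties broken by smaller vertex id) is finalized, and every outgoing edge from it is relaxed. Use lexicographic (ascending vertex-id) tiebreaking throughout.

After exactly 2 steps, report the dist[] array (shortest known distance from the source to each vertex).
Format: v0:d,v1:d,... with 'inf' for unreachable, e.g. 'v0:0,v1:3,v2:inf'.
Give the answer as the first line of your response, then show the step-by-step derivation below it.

v0:11,v1:0,v2:inf,v3:inf,v4:28

step 1: dist = v0:11,v1:0,v2:inf,v3:inf,v4:inf
step 2: dist = v0:11,v1:0,v2:inf,v3:inf,v4:28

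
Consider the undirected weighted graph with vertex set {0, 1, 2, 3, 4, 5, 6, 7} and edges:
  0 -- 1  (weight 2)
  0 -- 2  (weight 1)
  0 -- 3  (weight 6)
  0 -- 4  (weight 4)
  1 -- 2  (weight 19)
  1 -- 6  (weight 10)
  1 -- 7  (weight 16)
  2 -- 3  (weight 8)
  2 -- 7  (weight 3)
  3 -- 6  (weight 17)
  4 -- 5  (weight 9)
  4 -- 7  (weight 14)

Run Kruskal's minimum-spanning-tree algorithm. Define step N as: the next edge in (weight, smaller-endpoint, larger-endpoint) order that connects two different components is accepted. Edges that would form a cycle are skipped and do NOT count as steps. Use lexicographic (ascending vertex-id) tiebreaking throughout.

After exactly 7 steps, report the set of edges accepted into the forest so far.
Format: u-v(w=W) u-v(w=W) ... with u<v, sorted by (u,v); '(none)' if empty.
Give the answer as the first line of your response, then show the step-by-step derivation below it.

0-1(w=2) 0-2(w=1) 0-3(w=6) 0-4(w=4) 1-6(w=10) 2-7(w=3) 4-5(w=9)

step 1: add edge 0-2 (w=1); MST = {0-2(w=1)}
step 2: add edge 0-1 (w=2); MST = {0-1(w=2) 0-2(w=1)}
step 3: add edge 2-7 (w=3); MST = {0-1(w=2) 0-2(w=1) 2-7(w=3)}
step 4: add edge 0-4 (w=4); MST = {0-1(w=2) 0-2(w=1) 0-4(w=4) 2-7(w=3)}
step 5: add edge 0-3 (w=6); MST = {0-1(w=2) 0-2(w=1) 0-3(w=6) 0-4(w=4) 2-7(w=3)}
step 6: add edge 4-5 (w=9); MST = {0-1(w=2) 0-2(w=1) 0-3(w=6) 0-4(w=4) 2-7(w=3) 4-5(w=9)}
step 7: add edge 1-6 (w=10); MST = {0-1(w=2) 0-2(w=1) 0-3(w=6) 0-4(w=4) 1-6(w=10) 2-7(w=3) 4-5(w=9)}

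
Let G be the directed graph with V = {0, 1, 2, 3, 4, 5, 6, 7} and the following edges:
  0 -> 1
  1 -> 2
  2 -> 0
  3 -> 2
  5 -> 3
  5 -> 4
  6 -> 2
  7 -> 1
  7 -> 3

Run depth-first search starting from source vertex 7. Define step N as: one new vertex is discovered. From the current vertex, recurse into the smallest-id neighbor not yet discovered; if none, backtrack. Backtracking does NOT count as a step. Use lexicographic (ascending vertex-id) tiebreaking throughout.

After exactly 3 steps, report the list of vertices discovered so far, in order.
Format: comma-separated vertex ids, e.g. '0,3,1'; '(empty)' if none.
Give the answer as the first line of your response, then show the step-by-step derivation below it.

7,1,2

step 1: discover 7; path=7; order=7
step 2: discover 1; path=7>1; order=7,1
step 3: discover 2; path=7>1>2; order=7,1,2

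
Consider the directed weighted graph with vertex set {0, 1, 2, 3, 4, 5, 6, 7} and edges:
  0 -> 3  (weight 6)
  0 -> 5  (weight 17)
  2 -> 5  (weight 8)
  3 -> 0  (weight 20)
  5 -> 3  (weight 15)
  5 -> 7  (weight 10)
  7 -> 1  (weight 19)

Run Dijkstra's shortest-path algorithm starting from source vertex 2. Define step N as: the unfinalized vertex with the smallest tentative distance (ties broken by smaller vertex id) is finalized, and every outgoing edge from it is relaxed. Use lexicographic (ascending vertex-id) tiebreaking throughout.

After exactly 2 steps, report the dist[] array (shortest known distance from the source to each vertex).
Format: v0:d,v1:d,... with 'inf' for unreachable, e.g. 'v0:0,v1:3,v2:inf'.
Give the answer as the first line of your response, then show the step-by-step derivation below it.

v0:inf,v1:inf,v2:0,v3:23,v4:inf,v5:8,v6:inf,v7:18

step 1: dist = v0:inf,v1:inf,v2:0,v3:inf,v4:inf,v5:8,v6:inf,v7:inf
step 2: dist = v0:inf,v1:inf,v2:0,v3:23,v4:inf,v5:8,v6:inf,v7:18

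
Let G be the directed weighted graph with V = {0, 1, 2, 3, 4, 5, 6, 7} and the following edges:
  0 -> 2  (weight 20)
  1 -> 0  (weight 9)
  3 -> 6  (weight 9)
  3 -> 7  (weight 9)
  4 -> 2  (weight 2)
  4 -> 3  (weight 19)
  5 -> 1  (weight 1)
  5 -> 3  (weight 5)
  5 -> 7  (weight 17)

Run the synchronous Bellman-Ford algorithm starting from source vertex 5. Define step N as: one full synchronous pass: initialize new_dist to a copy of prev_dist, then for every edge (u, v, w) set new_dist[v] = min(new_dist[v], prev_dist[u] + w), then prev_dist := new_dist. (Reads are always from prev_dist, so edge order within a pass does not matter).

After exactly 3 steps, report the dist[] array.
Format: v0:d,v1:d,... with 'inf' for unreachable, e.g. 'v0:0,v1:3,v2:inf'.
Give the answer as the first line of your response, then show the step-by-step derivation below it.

v0:10,v1:1,v2:30,v3:5,v4:inf,v5:0,v6:14,v7:14

step 1: dist = v0:inf,v1:1,v2:inf,v3:5,v4:inf,v5:0,v6:inf,v7:17
step 2: dist = v0:10,v1:1,v2:inf,v3:5,v4:inf,v5:0,v6:14,v7:14
step 3: dist = v0:10,v1:1,v2:30,v3:5,v4:inf,v5:0,v6:14,v7:14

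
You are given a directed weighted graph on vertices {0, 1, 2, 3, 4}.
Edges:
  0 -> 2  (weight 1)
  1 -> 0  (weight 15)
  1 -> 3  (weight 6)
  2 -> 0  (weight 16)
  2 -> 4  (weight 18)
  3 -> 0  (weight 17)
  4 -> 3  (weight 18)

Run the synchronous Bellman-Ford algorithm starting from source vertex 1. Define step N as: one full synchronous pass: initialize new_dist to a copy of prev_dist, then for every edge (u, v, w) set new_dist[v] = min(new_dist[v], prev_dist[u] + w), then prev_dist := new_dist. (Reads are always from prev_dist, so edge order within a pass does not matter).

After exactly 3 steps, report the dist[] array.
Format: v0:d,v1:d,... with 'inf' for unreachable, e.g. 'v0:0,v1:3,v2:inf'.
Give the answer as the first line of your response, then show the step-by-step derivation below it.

v0:15,v1:0,v2:16,v3:6,v4:34

step 1: dist = v0:15,v1:0,v2:inf,v3:6,v4:inf
step 2: dist = v0:15,v1:0,v2:16,v3:6,v4:inf
step 3: dist = v0:15,v1:0,v2:16,v3:6,v4:34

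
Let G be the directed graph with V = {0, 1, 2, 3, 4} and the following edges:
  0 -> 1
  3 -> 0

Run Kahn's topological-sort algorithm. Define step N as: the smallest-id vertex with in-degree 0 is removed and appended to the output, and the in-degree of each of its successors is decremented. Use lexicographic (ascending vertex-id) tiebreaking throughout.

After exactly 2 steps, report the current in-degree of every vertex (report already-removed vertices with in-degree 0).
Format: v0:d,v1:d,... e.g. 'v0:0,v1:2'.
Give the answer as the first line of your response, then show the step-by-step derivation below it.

v0:0,v1:1,v2:0,v3:0,v4:0

step 1: output 2; order=[2]; indeg=(1,1,0,0,0)
step 2: output 3; order=[2,3]; indeg=(0,1,0,0,0)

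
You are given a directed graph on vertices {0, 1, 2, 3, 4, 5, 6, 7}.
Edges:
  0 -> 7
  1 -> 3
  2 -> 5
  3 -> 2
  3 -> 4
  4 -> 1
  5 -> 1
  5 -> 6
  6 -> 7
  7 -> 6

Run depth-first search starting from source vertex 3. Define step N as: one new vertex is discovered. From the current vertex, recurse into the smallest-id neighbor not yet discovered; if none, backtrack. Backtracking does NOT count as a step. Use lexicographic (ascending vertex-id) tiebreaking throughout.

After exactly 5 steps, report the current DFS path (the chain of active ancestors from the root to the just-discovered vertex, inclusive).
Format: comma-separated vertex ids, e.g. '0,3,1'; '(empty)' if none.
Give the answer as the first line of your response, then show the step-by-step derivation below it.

3,2,5,6

step 1: discover 3; path=3; order=3
step 2: discover 2; path=3>2; order=3,2
step 3: discover 5; path=3>2>5; order=3,2,5
step 4: discover 1; path=3>2>5>1; order=3,2,5,1
step 5: discover 6; path=3>2>5>6; order=3,2,5,1,6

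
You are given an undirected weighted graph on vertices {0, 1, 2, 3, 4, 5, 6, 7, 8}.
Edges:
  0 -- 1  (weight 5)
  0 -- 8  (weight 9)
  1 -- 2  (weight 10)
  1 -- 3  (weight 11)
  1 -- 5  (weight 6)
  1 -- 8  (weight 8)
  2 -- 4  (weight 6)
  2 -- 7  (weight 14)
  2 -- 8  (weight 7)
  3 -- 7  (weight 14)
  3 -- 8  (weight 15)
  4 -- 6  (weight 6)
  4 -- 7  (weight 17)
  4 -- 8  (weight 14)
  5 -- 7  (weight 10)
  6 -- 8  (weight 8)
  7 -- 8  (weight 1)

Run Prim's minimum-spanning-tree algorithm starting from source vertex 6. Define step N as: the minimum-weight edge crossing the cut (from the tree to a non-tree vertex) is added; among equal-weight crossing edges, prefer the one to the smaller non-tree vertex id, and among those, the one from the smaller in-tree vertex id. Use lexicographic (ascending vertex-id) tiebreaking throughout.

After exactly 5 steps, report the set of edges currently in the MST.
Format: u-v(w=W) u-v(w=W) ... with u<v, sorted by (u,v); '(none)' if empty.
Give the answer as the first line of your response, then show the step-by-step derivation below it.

1-8(w=8) 2-4(w=6) 2-8(w=7) 4-6(w=6) 7-8(w=1)

step 1: add edge 4-6 (w=6); MST = {4-6(w=6)}
step 2: add edge 2-4 (w=6); MST = {2-4(w=6) 4-6(w=6)}
step 3: add edge 2-8 (w=7); MST = {2-4(w=6) 2-8(w=7) 4-6(w=6)}
step 4: add edge 7-8 (w=1); MST = {2-4(w=6) 2-8(w=7) 4-6(w=6) 7-8(w=1)}
step 5: add edge 1-8 (w=8); MST = {1-8(w=8) 2-4(w=6) 2-8(w=7) 4-6(w=6) 7-8(w=1)}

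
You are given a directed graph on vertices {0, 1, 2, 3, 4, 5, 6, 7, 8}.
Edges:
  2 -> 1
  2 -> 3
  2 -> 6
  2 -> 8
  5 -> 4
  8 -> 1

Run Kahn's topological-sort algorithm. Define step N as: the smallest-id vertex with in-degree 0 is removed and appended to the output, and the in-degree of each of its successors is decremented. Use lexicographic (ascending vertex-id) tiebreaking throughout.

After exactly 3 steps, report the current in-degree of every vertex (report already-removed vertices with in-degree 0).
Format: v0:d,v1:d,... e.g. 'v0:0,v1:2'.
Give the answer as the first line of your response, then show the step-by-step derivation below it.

v0:0,v1:1,v2:0,v3:0,v4:1,v5:0,v6:0,v7:0,v8:0

step 1: output 0; order=[0]; indeg=(0,2,0,1,1,0,1,0,1)
step 2: output 2; order=[0,2]; indeg=(0,1,0,0,1,0,0,0,0)
step 3: output 3; order=[0,2,3]; indeg=(0,1,0,0,1,0,0,0,0)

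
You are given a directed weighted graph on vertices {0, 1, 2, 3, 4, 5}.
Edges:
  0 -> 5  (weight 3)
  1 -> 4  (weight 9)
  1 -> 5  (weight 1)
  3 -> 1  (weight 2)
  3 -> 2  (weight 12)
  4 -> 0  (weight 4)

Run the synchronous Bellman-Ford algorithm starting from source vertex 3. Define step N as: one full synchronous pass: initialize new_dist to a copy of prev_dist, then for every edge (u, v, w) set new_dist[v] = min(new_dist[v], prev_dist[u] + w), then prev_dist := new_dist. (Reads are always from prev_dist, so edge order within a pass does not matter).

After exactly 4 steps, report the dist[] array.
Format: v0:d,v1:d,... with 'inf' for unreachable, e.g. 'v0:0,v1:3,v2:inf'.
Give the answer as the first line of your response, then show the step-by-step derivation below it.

v0:15,v1:2,v2:12,v3:0,v4:11,v5:3

step 1: dist = v0:inf,v1:2,v2:12,v3:0,v4:inf,v5:inf
step 2: dist = v0:inf,v1:2,v2:12,v3:0,v4:11,v5:3
step 3: dist = v0:15,v1:2,v2:12,v3:0,v4:11,v5:3
step 4: dist = v0:15,v1:2,v2:12,v3:0,v4:11,v5:3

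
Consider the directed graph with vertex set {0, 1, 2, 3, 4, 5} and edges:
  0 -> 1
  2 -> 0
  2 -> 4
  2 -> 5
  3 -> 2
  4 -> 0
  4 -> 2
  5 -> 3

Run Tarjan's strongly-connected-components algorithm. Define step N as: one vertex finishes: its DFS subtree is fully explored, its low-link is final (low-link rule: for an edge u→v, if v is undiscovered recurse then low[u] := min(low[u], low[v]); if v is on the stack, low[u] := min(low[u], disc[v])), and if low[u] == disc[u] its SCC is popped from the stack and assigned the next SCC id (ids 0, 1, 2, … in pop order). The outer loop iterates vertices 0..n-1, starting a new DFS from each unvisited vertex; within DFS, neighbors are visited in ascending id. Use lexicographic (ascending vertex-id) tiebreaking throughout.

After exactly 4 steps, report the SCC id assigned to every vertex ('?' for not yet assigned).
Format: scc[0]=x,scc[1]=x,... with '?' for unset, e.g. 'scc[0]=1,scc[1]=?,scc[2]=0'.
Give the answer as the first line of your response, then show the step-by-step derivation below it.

scc[0]=1,scc[1]=0,scc[2]=?,scc[3]=?,scc[4]=?,scc[5]=?

step 1: low=(low[0]=0,low[1]=1,low[2]=?,low[3]=?,low[4]=?,low[5]=?); scc=(scc[0]=?,scc[1]=0,scc[2]=?,scc[3]=?,scc[4]=?,scc[5]=?)
step 2: low=(low[0]=0,low[1]=1,low[2]=?,low[3]=?,low[4]=?,low[5]=?); scc=(scc[0]=1,scc[1]=0,scc[2]=?,scc[3]=?,scc[4]=?,scc[5]=?)
step 3: low=(low[0]=0,low[1]=1,low[2]=2,low[3]=?,low[4]=2,low[5]=?); scc=(scc[0]=1,scc[1]=0,scc[2]=?,scc[3]=?,scc[4]=?,scc[5]=?)
step 4: low=(low[0]=0,low[1]=1,low[2]=2,low[3]=2,low[4]=2,low[5]=4); scc=(scc[0]=1,scc[1]=0,scc[2]=?,scc[3]=?,scc[4]=?,scc[5]=?)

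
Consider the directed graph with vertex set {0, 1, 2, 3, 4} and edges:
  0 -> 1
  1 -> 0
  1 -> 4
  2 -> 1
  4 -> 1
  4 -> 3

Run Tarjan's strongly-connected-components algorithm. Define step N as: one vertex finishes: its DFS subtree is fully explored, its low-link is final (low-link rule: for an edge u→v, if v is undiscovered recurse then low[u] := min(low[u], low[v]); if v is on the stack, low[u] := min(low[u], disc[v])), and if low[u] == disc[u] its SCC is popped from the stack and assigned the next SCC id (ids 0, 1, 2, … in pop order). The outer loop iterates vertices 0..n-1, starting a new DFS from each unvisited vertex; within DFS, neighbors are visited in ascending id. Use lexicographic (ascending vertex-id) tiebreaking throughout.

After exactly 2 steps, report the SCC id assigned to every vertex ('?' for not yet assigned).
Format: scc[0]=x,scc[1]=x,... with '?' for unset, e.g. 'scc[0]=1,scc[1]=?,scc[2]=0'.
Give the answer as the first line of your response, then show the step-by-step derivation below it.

scc[0]=?,scc[1]=?,scc[2]=?,scc[3]=0,scc[4]=?

step 1: low=(low[0]=0,low[1]=0,low[2]=?,low[3]=3,low[4]=1); scc=(scc[0]=?,scc[1]=?,scc[2]=?,scc[3]=0,scc[4]=?)
step 2: low=(low[0]=0,low[1]=0,low[2]=?,low[3]=3,low[4]=1); scc=(scc[0]=?,scc[1]=?,scc[2]=?,scc[3]=0,scc[4]=?)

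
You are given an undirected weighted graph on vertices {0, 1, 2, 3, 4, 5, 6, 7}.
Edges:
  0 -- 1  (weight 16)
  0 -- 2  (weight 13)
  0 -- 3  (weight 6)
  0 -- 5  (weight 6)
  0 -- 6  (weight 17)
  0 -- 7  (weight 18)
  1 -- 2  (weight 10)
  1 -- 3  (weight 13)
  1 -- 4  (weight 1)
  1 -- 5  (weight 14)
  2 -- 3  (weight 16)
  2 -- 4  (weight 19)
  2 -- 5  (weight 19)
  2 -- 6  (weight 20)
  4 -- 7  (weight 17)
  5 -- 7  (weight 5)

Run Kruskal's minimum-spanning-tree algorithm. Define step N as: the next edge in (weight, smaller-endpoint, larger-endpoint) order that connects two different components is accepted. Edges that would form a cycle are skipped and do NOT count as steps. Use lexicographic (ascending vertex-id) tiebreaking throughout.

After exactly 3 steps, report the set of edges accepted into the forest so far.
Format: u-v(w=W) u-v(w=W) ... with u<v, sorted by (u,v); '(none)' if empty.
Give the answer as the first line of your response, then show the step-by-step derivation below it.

0-3(w=6) 1-4(w=1) 5-7(w=5)

step 1: add edge 1-4 (w=1); MST = {1-4(w=1)}
step 2: add edge 5-7 (w=5); MST = {1-4(w=1) 5-7(w=5)}
step 3: add edge 0-3 (w=6); MST = {0-3(w=6) 1-4(w=1) 5-7(w=5)}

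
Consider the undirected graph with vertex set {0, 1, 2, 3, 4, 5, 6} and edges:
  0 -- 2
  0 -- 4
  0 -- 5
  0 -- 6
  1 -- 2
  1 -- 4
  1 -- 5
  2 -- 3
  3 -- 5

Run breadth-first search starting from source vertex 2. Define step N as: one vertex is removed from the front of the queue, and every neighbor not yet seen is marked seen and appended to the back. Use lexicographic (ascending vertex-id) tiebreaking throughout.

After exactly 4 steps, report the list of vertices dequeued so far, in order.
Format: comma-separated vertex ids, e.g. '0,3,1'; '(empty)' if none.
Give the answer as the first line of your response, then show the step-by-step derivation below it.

2,0,1,3

step 1: dequeue 2; queue=[0,1,3]; order=2
step 2: dequeue 0; queue=[1,3,4,5,6]; order=2,0
step 3: dequeue 1; queue=[3,4,5,6]; order=2,0,1
step 4: dequeue 3; queue=[4,5,6]; order=2,0,1,3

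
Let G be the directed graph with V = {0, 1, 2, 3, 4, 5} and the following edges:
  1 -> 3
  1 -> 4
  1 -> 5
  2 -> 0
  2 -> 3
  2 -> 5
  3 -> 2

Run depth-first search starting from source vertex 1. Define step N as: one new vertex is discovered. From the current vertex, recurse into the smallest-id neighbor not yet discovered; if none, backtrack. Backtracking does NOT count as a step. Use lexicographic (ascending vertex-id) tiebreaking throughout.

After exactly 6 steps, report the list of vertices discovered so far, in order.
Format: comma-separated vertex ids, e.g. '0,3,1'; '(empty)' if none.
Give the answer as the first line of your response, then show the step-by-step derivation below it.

1,3,2,0,5,4

step 1: discover 1; path=1; order=1
step 2: discover 3; path=1>3; order=1,3
step 3: discover 2; path=1>3>2; order=1,3,2
step 4: discover 0; path=1>3>2>0; order=1,3,2,0
step 5: discover 5; path=1>3>2>5; order=1,3,2,0,5
step 6: discover 4; path=1>4; order=1,3,2,0,5,4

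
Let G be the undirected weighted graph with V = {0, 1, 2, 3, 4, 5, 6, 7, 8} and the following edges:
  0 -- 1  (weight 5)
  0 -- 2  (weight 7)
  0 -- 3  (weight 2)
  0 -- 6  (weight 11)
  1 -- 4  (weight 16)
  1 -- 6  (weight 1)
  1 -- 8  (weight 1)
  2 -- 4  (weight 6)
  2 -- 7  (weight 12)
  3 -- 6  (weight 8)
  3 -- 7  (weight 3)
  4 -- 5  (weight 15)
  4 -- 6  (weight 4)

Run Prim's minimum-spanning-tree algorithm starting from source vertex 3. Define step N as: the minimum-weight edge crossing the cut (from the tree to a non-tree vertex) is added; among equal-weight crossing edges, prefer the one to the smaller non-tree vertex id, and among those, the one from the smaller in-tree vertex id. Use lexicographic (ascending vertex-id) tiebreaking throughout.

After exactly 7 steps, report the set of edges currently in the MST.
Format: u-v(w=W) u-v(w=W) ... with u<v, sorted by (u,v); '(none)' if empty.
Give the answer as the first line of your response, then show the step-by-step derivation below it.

0-1(w=5) 0-3(w=2) 1-6(w=1) 1-8(w=1) 2-4(w=6) 3-7(w=3) 4-6(w=4)

step 1: add edge 0-3 (w=2); MST = {0-3(w=2)}
step 2: add edge 3-7 (w=3); MST = {0-3(w=2) 3-7(w=3)}
step 3: add edge 0-1 (w=5); MST = {0-1(w=5) 0-3(w=2) 3-7(w=3)}
step 4: add edge 1-6 (w=1); MST = {0-1(w=5) 0-3(w=2) 1-6(w=1) 3-7(w=3)}
step 5: add edge 1-8 (w=1); MST = {0-1(w=5) 0-3(w=2) 1-6(w=1) 1-8(w=1) 3-7(w=3)}
step 6: add edge 4-6 (w=4); MST = {0-1(w=5) 0-3(w=2) 1-6(w=1) 1-8(w=1) 3-7(w=3) 4-6(w=4)}
step 7: add edge 2-4 (w=6); MST = {0-1(w=5) 0-3(w=2) 1-6(w=1) 1-8(w=1) 2-4(w=6) 3-7(w=3) 4-6(w=4)}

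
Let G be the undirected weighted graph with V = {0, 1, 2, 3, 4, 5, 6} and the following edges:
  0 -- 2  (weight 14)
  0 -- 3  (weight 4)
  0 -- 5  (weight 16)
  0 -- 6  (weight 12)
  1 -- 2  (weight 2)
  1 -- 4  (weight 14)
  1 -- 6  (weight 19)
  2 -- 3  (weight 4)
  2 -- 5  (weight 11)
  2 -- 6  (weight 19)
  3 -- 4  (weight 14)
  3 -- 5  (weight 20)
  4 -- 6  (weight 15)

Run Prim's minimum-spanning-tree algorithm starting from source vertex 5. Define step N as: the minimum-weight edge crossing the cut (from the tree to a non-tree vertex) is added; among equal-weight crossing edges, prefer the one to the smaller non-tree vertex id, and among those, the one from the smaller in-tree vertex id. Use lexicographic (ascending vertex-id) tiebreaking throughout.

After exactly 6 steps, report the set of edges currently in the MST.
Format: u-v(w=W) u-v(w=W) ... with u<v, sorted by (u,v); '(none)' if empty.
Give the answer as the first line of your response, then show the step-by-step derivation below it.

0-3(w=4) 0-6(w=12) 1-2(w=2) 1-4(w=14) 2-3(w=4) 2-5(w=11)

step 1: add edge 2-5 (w=11); MST = {2-5(w=11)}
step 2: add edge 1-2 (w=2); MST = {1-2(w=2) 2-5(w=11)}
step 3: add edge 2-3 (w=4); MST = {1-2(w=2) 2-3(w=4) 2-5(w=11)}
step 4: add edge 0-3 (w=4); MST = {0-3(w=4) 1-2(w=2) 2-3(w=4) 2-5(w=11)}
step 5: add edge 0-6 (w=12); MST = {0-3(w=4) 0-6(w=12) 1-2(w=2) 2-3(w=4) 2-5(w=11)}
step 6: add edge 1-4 (w=14); MST = {0-3(w=4) 0-6(w=12) 1-2(w=2) 1-4(w=14) 2-3(w=4) 2-5(w=11)}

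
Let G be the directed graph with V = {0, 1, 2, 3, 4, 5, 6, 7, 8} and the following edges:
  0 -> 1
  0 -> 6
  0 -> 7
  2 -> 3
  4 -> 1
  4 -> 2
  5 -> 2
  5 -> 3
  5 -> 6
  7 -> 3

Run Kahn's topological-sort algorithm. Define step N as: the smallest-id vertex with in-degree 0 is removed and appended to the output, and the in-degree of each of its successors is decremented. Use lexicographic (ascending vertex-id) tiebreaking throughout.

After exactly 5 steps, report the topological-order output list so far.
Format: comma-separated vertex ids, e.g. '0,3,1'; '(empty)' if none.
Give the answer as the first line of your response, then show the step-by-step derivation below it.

0,4,1,5,2

step 1: output 0; order=[0]; indeg=(0,1,2,3,0,0,1,0,0)
step 2: output 4; order=[0,4]; indeg=(0,0,1,3,0,0,1,0,0)
step 3: output 1; order=[0,4,1]; indeg=(0,0,1,3,0,0,1,0,0)
step 4: output 5; order=[0,4,1,5]; indeg=(0,0,0,2,0,0,0,0,0)
step 5: output 2; order=[0,4,1,5,2]; indeg=(0,0,0,1,0,0,0,0,0)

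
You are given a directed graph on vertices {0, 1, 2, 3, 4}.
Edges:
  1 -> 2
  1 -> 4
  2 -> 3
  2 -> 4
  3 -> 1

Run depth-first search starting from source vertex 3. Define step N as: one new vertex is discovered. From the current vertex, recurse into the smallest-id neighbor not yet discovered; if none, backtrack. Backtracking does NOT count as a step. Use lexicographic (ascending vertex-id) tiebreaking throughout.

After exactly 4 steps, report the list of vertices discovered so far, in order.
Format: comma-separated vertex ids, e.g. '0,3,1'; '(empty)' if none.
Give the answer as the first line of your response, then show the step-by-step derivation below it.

3,1,2,4

step 1: discover 3; path=3; order=3
step 2: discover 1; path=3>1; order=3,1
step 3: discover 2; path=3>1>2; order=3,1,2
step 4: discover 4; path=3>1>2>4; order=3,1,2,4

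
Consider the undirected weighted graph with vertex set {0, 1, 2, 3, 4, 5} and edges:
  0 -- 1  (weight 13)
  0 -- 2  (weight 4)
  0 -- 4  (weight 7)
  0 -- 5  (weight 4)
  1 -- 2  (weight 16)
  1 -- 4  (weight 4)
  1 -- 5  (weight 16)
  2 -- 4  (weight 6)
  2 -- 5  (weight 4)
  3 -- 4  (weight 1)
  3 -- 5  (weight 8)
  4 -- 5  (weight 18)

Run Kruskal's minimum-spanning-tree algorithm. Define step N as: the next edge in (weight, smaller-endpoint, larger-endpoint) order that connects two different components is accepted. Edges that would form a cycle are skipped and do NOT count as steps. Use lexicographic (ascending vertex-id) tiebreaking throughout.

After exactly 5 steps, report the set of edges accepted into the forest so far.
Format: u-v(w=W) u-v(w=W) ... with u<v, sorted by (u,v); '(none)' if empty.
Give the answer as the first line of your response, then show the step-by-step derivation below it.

0-2(w=4) 0-5(w=4) 1-4(w=4) 2-4(w=6) 3-4(w=1)

step 1: add edge 3-4 (w=1); MST = {3-4(w=1)}
step 2: add edge 0-2 (w=4); MST = {0-2(w=4) 3-4(w=1)}
step 3: add edge 0-5 (w=4); MST = {0-2(w=4) 0-5(w=4) 3-4(w=1)}
step 4: add edge 1-4 (w=4); MST = {0-2(w=4) 0-5(w=4) 1-4(w=4) 3-4(w=1)}
step 5: add edge 2-4 (w=6); MST = {0-2(w=4) 0-5(w=4) 1-4(w=4) 2-4(w=6) 3-4(w=1)}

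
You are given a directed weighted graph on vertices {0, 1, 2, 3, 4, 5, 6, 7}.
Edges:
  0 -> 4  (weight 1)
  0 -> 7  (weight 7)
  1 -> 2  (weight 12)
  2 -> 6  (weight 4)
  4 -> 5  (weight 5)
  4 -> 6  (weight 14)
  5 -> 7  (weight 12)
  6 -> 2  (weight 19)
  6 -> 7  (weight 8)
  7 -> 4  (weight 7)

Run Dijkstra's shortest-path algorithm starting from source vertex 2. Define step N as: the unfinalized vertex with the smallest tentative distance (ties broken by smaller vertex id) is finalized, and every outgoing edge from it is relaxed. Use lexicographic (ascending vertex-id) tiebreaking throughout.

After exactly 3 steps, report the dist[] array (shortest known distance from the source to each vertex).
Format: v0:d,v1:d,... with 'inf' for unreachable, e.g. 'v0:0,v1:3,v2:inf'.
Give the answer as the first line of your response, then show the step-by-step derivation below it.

v0:inf,v1:inf,v2:0,v3:inf,v4:19,v5:inf,v6:4,v7:12

step 1: dist = v0:inf,v1:inf,v2:0,v3:inf,v4:inf,v5:inf,v6:4,v7:inf
step 2: dist = v0:inf,v1:inf,v2:0,v3:inf,v4:inf,v5:inf,v6:4,v7:12
step 3: dist = v0:inf,v1:inf,v2:0,v3:inf,v4:19,v5:inf,v6:4,v7:12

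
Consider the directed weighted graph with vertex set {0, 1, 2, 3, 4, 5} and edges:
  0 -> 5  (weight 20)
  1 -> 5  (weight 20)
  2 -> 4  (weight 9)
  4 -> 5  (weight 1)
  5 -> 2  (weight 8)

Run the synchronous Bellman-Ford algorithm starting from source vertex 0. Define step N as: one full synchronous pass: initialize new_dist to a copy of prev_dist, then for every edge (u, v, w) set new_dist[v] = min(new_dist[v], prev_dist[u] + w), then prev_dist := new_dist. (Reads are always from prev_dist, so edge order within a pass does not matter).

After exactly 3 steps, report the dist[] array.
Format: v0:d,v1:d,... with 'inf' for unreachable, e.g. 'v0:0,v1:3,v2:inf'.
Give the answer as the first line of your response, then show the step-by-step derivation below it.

v0:0,v1:inf,v2:28,v3:inf,v4:37,v5:20

step 1: dist = v0:0,v1:inf,v2:inf,v3:inf,v4:inf,v5:20
step 2: dist = v0:0,v1:inf,v2:28,v3:inf,v4:inf,v5:20
step 3: dist = v0:0,v1:inf,v2:28,v3:inf,v4:37,v5:20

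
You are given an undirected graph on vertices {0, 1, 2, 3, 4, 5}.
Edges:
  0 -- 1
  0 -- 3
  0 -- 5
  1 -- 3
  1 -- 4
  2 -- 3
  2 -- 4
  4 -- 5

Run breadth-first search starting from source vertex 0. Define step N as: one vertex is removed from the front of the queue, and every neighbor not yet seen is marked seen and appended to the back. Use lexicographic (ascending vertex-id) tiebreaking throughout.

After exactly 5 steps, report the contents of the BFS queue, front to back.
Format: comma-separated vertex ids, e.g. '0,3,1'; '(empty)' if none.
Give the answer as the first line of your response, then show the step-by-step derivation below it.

2

step 1: dequeue 0; queue=[1,3,5]; order=0
step 2: dequeue 1; queue=[3,5,4]; order=0,1
step 3: dequeue 3; queue=[5,4,2]; order=0,1,3
step 4: dequeue 5; queue=[4,2]; order=0,1,3,5
step 5: dequeue 4; queue=[2]; order=0,1,3,5,4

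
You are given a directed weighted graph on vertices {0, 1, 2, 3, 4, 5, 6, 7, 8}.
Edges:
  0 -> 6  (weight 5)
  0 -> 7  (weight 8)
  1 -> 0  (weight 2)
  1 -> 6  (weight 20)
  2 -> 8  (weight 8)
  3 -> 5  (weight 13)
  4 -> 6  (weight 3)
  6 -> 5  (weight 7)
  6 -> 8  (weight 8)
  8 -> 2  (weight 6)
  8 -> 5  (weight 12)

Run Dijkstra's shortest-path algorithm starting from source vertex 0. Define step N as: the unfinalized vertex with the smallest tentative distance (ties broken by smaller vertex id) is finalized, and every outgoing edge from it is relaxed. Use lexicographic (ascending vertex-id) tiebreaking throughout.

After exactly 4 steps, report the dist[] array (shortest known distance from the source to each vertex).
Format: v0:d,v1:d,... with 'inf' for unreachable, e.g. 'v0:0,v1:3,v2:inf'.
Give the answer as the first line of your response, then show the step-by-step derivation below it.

v0:0,v1:inf,v2:inf,v3:inf,v4:inf,v5:12,v6:5,v7:8,v8:13

step 1: dist = v0:0,v1:inf,v2:inf,v3:inf,v4:inf,v5:inf,v6:5,v7:8,v8:inf
step 2: dist = v0:0,v1:inf,v2:inf,v3:inf,v4:inf,v5:12,v6:5,v7:8,v8:13
step 3: dist = v0:0,v1:inf,v2:inf,v3:inf,v4:inf,v5:12,v6:5,v7:8,v8:13
step 4: dist = v0:0,v1:inf,v2:inf,v3:inf,v4:inf,v5:12,v6:5,v7:8,v8:13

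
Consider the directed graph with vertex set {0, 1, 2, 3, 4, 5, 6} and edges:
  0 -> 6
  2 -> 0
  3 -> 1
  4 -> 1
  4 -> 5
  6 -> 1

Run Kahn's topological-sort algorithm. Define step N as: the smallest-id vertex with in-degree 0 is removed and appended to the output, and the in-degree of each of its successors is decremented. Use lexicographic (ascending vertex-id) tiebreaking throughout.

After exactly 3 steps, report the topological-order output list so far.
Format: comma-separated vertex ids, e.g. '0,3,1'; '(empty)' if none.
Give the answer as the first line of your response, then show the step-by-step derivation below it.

2,0,3

step 1: output 2; order=[2]; indeg=(0,3,0,0,0,1,1)
step 2: output 0; order=[2,0]; indeg=(0,3,0,0,0,1,0)
step 3: output 3; order=[2,0,3]; indeg=(0,2,0,0,0,1,0)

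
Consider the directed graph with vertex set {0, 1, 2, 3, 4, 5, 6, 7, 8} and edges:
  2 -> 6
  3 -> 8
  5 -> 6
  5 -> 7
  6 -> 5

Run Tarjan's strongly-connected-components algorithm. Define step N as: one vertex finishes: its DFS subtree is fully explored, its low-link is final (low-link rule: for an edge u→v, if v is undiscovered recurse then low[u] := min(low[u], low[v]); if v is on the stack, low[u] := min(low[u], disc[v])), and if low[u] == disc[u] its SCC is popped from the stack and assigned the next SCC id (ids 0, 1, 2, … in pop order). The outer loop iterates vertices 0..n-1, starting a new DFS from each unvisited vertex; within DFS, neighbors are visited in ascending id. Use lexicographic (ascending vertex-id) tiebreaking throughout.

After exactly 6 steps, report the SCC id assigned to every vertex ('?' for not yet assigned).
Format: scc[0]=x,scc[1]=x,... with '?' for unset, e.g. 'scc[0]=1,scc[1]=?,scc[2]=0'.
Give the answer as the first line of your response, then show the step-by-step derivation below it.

scc[0]=0,scc[1]=1,scc[2]=4,scc[3]=?,scc[4]=?,scc[5]=3,scc[6]=3,scc[7]=2,scc[8]=?

step 1: low=(low[0]=0,low[1]=?,low[2]=?,low[3]=?,low[4]=?,low[5]=?,low[6]=?,low[7]=?,low[8]=?); scc=(scc[0]=0,scc[1]=?,scc[2]=?,scc[3]=?,scc[4]=?,scc[5]=?,scc[6]=?,scc[7]=?,scc[8]=?)
step 2: low=(low[0]=0,low[1]=1,low[2]=?,low[3]=?,low[4]=?,low[5]=?,low[6]=?,low[7]=?,low[8]=?); scc=(scc[0]=0,scc[1]=1,scc[2]=?,scc[3]=?,scc[4]=?,scc[5]=?,scc[6]=?,scc[7]=?,scc[8]=?)
step 3: low=(low[0]=0,low[1]=1,low[2]=2,low[3]=?,low[4]=?,low[5]=3,low[6]=3,low[7]=5,low[8]=?); scc=(scc[0]=0,scc[1]=1,scc[2]=?,scc[3]=?,scc[4]=?,scc[5]=?,scc[6]=?,scc[7]=2,scc[8]=?)
step 4: low=(low[0]=0,low[1]=1,low[2]=2,low[3]=?,low[4]=?,low[5]=3,low[6]=3,low[7]=5,low[8]=?); scc=(scc[0]=0,scc[1]=1,scc[2]=?,scc[3]=?,scc[4]=?,scc[5]=?,scc[6]=?,scc[7]=2,scc[8]=?)
step 5: low=(low[0]=0,low[1]=1,low[2]=2,low[3]=?,low[4]=?,low[5]=3,low[6]=3,low[7]=5,low[8]=?); scc=(scc[0]=0,scc[1]=1,scc[2]=?,scc[3]=?,scc[4]=?,scc[5]=3,scc[6]=3,scc[7]=2,scc[8]=?)
step 6: low=(low[0]=0,low[1]=1,low[2]=2,low[3]=?,low[4]=?,low[5]=3,low[6]=3,low[7]=5,low[8]=?); scc=(scc[0]=0,scc[1]=1,scc[2]=4,scc[3]=?,scc[4]=?,scc[5]=3,scc[6]=3,scc[7]=2,scc[8]=?)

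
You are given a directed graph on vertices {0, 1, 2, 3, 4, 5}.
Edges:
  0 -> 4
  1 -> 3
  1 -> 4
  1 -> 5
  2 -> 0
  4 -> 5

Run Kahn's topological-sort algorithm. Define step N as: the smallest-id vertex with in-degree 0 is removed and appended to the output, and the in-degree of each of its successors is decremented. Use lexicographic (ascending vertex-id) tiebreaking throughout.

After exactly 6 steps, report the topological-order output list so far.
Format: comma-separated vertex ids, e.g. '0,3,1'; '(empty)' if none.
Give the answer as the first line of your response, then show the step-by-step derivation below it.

1,2,0,3,4,5

step 1: output 1; order=[1]; indeg=(1,0,0,0,1,1)
step 2: output 2; order=[1,2]; indeg=(0,0,0,0,1,1)
step 3: output 0; order=[1,2,0]; indeg=(0,0,0,0,0,1)
step 4: output 3; order=[1,2,0,3]; indeg=(0,0,0,0,0,1)
step 5: output 4; order=[1,2,0,3,4]; indeg=(0,0,0,0,0,0)
step 6: output 5; order=[1,2,0,3,4,5]; indeg=(0,0,0,0,0,0)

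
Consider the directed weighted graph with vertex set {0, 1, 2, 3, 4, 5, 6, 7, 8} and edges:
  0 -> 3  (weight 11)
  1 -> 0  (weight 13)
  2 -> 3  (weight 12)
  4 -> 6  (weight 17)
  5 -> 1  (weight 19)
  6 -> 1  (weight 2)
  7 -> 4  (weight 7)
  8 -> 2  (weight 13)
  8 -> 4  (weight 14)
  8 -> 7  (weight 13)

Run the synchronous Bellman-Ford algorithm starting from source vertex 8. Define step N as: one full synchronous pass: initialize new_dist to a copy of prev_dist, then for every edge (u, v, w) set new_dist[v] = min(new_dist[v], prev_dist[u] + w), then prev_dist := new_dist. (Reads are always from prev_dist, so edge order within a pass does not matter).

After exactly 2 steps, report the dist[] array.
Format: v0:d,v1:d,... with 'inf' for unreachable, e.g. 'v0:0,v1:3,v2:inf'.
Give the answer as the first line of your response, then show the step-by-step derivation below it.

v0:inf,v1:inf,v2:13,v3:25,v4:14,v5:inf,v6:31,v7:13,v8:0

step 1: dist = v0:inf,v1:inf,v2:13,v3:inf,v4:14,v5:inf,v6:inf,v7:13,v8:0
step 2: dist = v0:inf,v1:inf,v2:13,v3:25,v4:14,v5:inf,v6:31,v7:13,v8:0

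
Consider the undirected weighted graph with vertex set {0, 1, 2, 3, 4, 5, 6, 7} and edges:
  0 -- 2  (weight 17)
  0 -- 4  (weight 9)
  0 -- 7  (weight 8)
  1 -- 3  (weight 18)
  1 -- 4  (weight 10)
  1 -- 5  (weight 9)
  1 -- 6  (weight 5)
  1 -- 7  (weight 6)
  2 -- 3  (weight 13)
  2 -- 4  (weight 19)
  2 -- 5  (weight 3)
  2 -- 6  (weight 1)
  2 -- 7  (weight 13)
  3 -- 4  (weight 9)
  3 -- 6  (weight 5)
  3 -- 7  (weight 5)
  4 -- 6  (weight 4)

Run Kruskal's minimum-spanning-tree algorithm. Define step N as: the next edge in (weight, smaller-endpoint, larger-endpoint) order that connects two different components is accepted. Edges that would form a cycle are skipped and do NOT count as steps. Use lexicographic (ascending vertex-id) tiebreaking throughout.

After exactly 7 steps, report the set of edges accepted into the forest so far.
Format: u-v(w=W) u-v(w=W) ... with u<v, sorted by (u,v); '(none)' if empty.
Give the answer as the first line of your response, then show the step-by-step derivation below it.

0-7(w=8) 1-6(w=5) 2-5(w=3) 2-6(w=1) 3-6(w=5) 3-7(w=5) 4-6(w=4)

step 1: add edge 2-6 (w=1); MST = {2-6(w=1)}
step 2: add edge 2-5 (w=3); MST = {2-5(w=3) 2-6(w=1)}
step 3: add edge 4-6 (w=4); MST = {2-5(w=3) 2-6(w=1) 4-6(w=4)}
step 4: add edge 1-6 (w=5); MST = {1-6(w=5) 2-5(w=3) 2-6(w=1) 4-6(w=4)}
step 5: add edge 3-6 (w=5); MST = {1-6(w=5) 2-5(w=3) 2-6(w=1) 3-6(w=5) 4-6(w=4)}
step 6: add edge 3-7 (w=5); MST = {1-6(w=5) 2-5(w=3) 2-6(w=1) 3-6(w=5) 3-7(w=5) 4-6(w=4)}
step 7: add edge 0-7 (w=8); MST = {0-7(w=8) 1-6(w=5) 2-5(w=3) 2-6(w=1) 3-6(w=5) 3-7(w=5) 4-6(w=4)}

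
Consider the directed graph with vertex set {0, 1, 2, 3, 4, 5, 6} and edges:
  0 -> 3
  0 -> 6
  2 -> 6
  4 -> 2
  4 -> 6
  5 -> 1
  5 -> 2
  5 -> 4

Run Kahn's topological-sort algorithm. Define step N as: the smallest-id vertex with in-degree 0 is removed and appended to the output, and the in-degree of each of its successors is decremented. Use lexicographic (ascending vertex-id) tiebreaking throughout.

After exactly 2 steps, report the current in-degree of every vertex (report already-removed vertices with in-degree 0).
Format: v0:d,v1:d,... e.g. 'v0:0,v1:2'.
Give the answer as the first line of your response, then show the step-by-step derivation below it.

v0:0,v1:1,v2:2,v3:0,v4:1,v5:0,v6:2

step 1: output 0; order=[0]; indeg=(0,1,2,0,1,0,2)
step 2: output 3; order=[0,3]; indeg=(0,1,2,0,1,0,2)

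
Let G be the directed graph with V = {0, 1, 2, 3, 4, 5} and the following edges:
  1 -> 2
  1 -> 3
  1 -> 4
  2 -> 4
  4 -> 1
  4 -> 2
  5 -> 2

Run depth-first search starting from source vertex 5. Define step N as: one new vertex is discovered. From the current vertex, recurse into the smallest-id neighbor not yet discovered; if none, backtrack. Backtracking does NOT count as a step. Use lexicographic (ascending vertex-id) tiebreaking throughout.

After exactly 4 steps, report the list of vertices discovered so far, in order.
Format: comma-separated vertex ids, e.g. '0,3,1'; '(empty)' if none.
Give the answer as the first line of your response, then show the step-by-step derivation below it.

5,2,4,1

step 1: discover 5; path=5; order=5
step 2: discover 2; path=5>2; order=5,2
step 3: discover 4; path=5>2>4; order=5,2,4
step 4: discover 1; path=5>2>4>1; order=5,2,4,1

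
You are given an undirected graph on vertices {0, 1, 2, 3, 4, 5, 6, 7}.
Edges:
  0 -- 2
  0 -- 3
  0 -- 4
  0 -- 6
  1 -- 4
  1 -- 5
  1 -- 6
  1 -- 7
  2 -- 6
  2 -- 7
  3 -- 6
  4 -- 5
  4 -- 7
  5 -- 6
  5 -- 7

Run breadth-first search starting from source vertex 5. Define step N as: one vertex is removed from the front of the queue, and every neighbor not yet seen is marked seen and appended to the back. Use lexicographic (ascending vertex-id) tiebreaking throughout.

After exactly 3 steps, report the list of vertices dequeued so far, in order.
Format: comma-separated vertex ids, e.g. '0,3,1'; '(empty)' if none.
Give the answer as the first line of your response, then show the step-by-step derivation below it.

5,1,4

step 1: dequeue 5; queue=[1,4,6,7]; order=5
step 2: dequeue 1; queue=[4,6,7]; order=5,1
step 3: dequeue 4; queue=[6,7,0]; order=5,1,4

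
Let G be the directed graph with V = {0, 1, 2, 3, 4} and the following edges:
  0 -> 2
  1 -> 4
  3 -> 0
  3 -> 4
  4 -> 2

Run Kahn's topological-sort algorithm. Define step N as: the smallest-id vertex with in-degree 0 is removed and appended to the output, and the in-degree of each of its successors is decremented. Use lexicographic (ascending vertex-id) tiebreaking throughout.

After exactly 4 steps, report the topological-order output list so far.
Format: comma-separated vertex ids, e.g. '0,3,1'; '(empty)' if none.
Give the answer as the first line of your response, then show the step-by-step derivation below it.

1,3,0,4

step 1: output 1; order=[1]; indeg=(1,0,2,0,1)
step 2: output 3; order=[1,3]; indeg=(0,0,2,0,0)
step 3: output 0; order=[1,3,0]; indeg=(0,0,1,0,0)
step 4: output 4; order=[1,3,0,4]; indeg=(0,0,0,0,0)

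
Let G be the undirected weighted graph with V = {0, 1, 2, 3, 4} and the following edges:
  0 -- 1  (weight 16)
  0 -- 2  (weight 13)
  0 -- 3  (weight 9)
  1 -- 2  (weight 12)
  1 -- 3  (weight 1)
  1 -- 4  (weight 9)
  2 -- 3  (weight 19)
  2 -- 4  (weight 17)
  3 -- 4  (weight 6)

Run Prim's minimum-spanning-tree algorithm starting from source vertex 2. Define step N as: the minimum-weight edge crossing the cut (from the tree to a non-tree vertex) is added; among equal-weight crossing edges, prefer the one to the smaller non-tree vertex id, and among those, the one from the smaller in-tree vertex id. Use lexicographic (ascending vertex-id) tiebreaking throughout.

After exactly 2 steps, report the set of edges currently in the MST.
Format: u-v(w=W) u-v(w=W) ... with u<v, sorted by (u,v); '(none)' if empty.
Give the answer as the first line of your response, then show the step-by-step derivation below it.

1-2(w=12) 1-3(w=1)

step 1: add edge 1-2 (w=12); MST = {1-2(w=12)}
step 2: add edge 1-3 (w=1); MST = {1-2(w=12) 1-3(w=1)}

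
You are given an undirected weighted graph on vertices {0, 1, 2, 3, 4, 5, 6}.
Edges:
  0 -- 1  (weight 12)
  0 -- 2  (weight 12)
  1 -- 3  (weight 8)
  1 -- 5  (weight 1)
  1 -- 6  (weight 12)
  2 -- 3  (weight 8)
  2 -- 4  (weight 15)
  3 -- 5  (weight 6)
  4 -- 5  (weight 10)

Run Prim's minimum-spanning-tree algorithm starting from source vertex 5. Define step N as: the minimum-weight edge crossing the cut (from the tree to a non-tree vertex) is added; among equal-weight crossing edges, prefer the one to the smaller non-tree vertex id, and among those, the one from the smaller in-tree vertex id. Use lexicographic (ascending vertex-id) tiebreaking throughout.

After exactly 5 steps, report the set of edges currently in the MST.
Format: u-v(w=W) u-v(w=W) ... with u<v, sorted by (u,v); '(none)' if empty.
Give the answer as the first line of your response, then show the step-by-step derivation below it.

0-1(w=12) 1-5(w=1) 2-3(w=8) 3-5(w=6) 4-5(w=10)

step 1: add edge 1-5 (w=1); MST = {1-5(w=1)}
step 2: add edge 3-5 (w=6); MST = {1-5(w=1) 3-5(w=6)}
step 3: add edge 2-3 (w=8); MST = {1-5(w=1) 2-3(w=8) 3-5(w=6)}
step 4: add edge 4-5 (w=10); MST = {1-5(w=1) 2-3(w=8) 3-5(w=6) 4-5(w=10)}
step 5: add edge 0-1 (w=12); MST = {0-1(w=12) 1-5(w=1) 2-3(w=8) 3-5(w=6) 4-5(w=10)}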